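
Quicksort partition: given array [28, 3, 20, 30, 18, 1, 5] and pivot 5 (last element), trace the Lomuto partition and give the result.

Lomuto partition with pivot = 5:

Initial array: [28, 3, 20, 30, 18, 1, 5]

arr[0]=28 > 5: no swap
arr[1]=3 <= 5: swap with position 0, array becomes [3, 28, 20, 30, 18, 1, 5]
arr[2]=20 > 5: no swap
arr[3]=30 > 5: no swap
arr[4]=18 > 5: no swap
arr[5]=1 <= 5: swap with position 1, array becomes [3, 1, 20, 30, 18, 28, 5]

Place pivot at position 2: [3, 1, 5, 30, 18, 28, 20]
Pivot position: 2

After partitioning with pivot 5, the array becomes [3, 1, 5, 30, 18, 28, 20]. The pivot is placed at index 2. All elements to the left of the pivot are <= 5, and all elements to the right are > 5.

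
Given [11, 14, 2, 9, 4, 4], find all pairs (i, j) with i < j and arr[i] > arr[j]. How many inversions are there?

Finding inversions in [11, 14, 2, 9, 4, 4]:

(0, 2): arr[0]=11 > arr[2]=2
(0, 3): arr[0]=11 > arr[3]=9
(0, 4): arr[0]=11 > arr[4]=4
(0, 5): arr[0]=11 > arr[5]=4
(1, 2): arr[1]=14 > arr[2]=2
(1, 3): arr[1]=14 > arr[3]=9
(1, 4): arr[1]=14 > arr[4]=4
(1, 5): arr[1]=14 > arr[5]=4
(3, 4): arr[3]=9 > arr[4]=4
(3, 5): arr[3]=9 > arr[5]=4

Total inversions: 10

The array has 10 inversion(s): (0,2), (0,3), (0,4), (0,5), (1,2), (1,3), (1,4), (1,5), (3,4), (3,5). Each pair (i,j) satisfies i < j and arr[i] > arr[j].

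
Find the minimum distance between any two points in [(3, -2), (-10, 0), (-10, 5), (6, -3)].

Computing all pairwise distances among 4 points:

d((3, -2), (-10, 0)) = 13.1529
d((3, -2), (-10, 5)) = 14.7648
d((3, -2), (6, -3)) = 3.1623 <-- minimum
d((-10, 0), (-10, 5)) = 5.0
d((-10, 0), (6, -3)) = 16.2788
d((-10, 5), (6, -3)) = 17.8885

Closest pair: (3, -2) and (6, -3) with distance 3.1623

The closest pair is (3, -2) and (6, -3) with Euclidean distance 3.1623. For 4 points, brute-force pairwise comparison is shown above. For large n, the divide-and-conquer algorithm (sort by x, recurse on halves, check the dividing strip) achieves O(n log n).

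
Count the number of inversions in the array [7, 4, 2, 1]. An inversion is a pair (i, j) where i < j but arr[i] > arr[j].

Finding inversions in [7, 4, 2, 1]:

(0, 1): arr[0]=7 > arr[1]=4
(0, 2): arr[0]=7 > arr[2]=2
(0, 3): arr[0]=7 > arr[3]=1
(1, 2): arr[1]=4 > arr[2]=2
(1, 3): arr[1]=4 > arr[3]=1
(2, 3): arr[2]=2 > arr[3]=1

Total inversions: 6

The array has 6 inversion(s): (0,1), (0,2), (0,3), (1,2), (1,3), (2,3). Each pair (i,j) satisfies i < j and arr[i] > arr[j].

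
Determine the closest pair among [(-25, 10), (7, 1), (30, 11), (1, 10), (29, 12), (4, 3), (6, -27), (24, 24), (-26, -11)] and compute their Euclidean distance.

Computing all pairwise distances among 9 points:

d((-25, 10), (7, 1)) = 33.2415
d((-25, 10), (30, 11)) = 55.0091
d((-25, 10), (1, 10)) = 26.0
d((-25, 10), (29, 12)) = 54.037
d((-25, 10), (4, 3)) = 29.8329
d((-25, 10), (6, -27)) = 48.2701
d((-25, 10), (24, 24)) = 50.9608
d((-25, 10), (-26, -11)) = 21.0238
d((7, 1), (30, 11)) = 25.0799
d((7, 1), (1, 10)) = 10.8167
d((7, 1), (29, 12)) = 24.5967
d((7, 1), (4, 3)) = 3.6056
d((7, 1), (6, -27)) = 28.0179
d((7, 1), (24, 24)) = 28.6007
d((7, 1), (-26, -11)) = 35.1141
d((30, 11), (1, 10)) = 29.0172
d((30, 11), (29, 12)) = 1.4142 <-- minimum
d((30, 11), (4, 3)) = 27.2029
d((30, 11), (6, -27)) = 44.9444
d((30, 11), (24, 24)) = 14.3178
d((30, 11), (-26, -11)) = 60.1664
d((1, 10), (29, 12)) = 28.0713
d((1, 10), (4, 3)) = 7.6158
d((1, 10), (6, -27)) = 37.3363
d((1, 10), (24, 24)) = 26.9258
d((1, 10), (-26, -11)) = 34.2053
d((29, 12), (4, 3)) = 26.5707
d((29, 12), (6, -27)) = 45.2769
d((29, 12), (24, 24)) = 13.0
d((29, 12), (-26, -11)) = 59.6154
d((4, 3), (6, -27)) = 30.0666
d((4, 3), (24, 24)) = 29.0
d((4, 3), (-26, -11)) = 33.1059
d((6, -27), (24, 24)) = 54.0833
d((6, -27), (-26, -11)) = 35.7771
d((24, 24), (-26, -11)) = 61.0328

Closest pair: (30, 11) and (29, 12) with distance 1.4142

The closest pair is (30, 11) and (29, 12) with Euclidean distance 1.4142. For 9 points, brute-force pairwise comparison is shown above. For large n, the divide-and-conquer algorithm (sort by x, recurse on halves, check the dividing strip) achieves O(n log n).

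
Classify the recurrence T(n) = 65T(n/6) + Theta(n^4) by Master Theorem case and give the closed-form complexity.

Master Theorem for T(n) = 65T(n/6) + O(n^4):

a = 65, b = 6, c = 4
log_b(a) = log_6(65) = 2.3298

Case 3: c = 4 > log_6(65) = 2.3298
T(n) = O(n^4) = O(n^4)

For T(n) = 65T(n/6) + O(n^4): log_6(65) = 2.3298. This is Case 3 of the Master Theorem (c > log_b(a), work dominated by root), giving O(n^4).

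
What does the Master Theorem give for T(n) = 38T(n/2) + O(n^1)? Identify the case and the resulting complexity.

Master Theorem for T(n) = 38T(n/2) + O(n^1):

a = 38, b = 2, c = 1
log_b(a) = log_2(38) = 5.2479

Case 1: c = 1 < log_2(38) = 5.2479
T(n) = O(n^(log_2 38))

For T(n) = 38T(n/2) + O(n^1): log_2(38) = 5.2479. This is Case 1 of the Master Theorem (c < log_b(a), work dominated by leaves), giving O(n^(log_2 38)).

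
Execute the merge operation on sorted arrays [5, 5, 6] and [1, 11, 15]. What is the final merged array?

Merging process:

Compare 5 vs 1: take 1 from right. Merged: [1]
Compare 5 vs 11: take 5 from left. Merged: [1, 5]
Compare 5 vs 11: take 5 from left. Merged: [1, 5, 5]
Compare 6 vs 11: take 6 from left. Merged: [1, 5, 5, 6]
Append remaining from right: [11, 15]. Merged: [1, 5, 5, 6, 11, 15]

Final merged array: [1, 5, 5, 6, 11, 15]
Total comparisons: 4

The merged array is [1, 5, 5, 6, 11, 15], requiring 4 comparisons. The merge step runs in O(n) time where n is the total number of elements.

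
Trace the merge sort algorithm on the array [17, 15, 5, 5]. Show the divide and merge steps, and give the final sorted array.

Merge sort trace:

Split: [17, 15, 5, 5] -> [17, 15] and [5, 5]
  Split: [17, 15] -> [17] and [15]
  Merge: [17] + [15] -> [15, 17]
  Split: [5, 5] -> [5] and [5]
  Merge: [5] + [5] -> [5, 5]
Merge: [15, 17] + [5, 5] -> [5, 5, 15, 17]

Final sorted array: [5, 5, 15, 17]

The merge sort proceeds by recursively splitting the array and merging sorted halves.
After all merges, the sorted array is [5, 5, 15, 17].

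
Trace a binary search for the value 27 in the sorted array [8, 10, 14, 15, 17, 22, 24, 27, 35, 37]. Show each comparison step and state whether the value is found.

Binary search for 27 in [8, 10, 14, 15, 17, 22, 24, 27, 35, 37]:

lo=0, hi=9, mid=4, arr[mid]=17 -> 17 < 27, search right half
lo=5, hi=9, mid=7, arr[mid]=27 -> Found target at index 7!

Binary search finds 27 at index 7 after 2 comparisons. The search repeatedly halves the search space by comparing with the middle element.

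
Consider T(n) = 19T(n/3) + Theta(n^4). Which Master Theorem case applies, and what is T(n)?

Master Theorem for T(n) = 19T(n/3) + O(n^4):

a = 19, b = 3, c = 4
log_b(a) = log_3(19) = 2.6801

Case 3: c = 4 > log_3(19) = 2.6801
T(n) = O(n^4) = O(n^4)

For T(n) = 19T(n/3) + O(n^4): log_3(19) = 2.6801. This is Case 3 of the Master Theorem (c > log_b(a), work dominated by root), giving O(n^4).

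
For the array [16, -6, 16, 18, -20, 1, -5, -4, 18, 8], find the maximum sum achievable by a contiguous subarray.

Using Kadane's algorithm on [16, -6, 16, 18, -20, 1, -5, -4, 18, 8]:

Scanning through the array:
Position 1 (value -6): max_ending_here = 10, max_so_far = 16
Position 2 (value 16): max_ending_here = 26, max_so_far = 26
Position 3 (value 18): max_ending_here = 44, max_so_far = 44
Position 4 (value -20): max_ending_here = 24, max_so_far = 44
Position 5 (value 1): max_ending_here = 25, max_so_far = 44
Position 6 (value -5): max_ending_here = 20, max_so_far = 44
Position 7 (value -4): max_ending_here = 16, max_so_far = 44
Position 8 (value 18): max_ending_here = 34, max_so_far = 44
Position 9 (value 8): max_ending_here = 42, max_so_far = 44

Maximum subarray: [16, -6, 16, 18]
Maximum sum: 44

The maximum subarray is [16, -6, 16, 18] with sum 44. This subarray runs from index 0 to index 3.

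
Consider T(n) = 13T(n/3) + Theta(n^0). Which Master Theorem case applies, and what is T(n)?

Master Theorem for T(n) = 13T(n/3) + O(n^0):

a = 13, b = 3, c = 0
log_b(a) = log_3(13) = 2.3347

Case 1: c = 0 < log_3(13) = 2.3347
T(n) = O(n^(log_3 13))

For T(n) = 13T(n/3) + O(n^0): log_3(13) = 2.3347. This is Case 1 of the Master Theorem (c < log_b(a), work dominated by leaves), giving O(n^(log_3 13)).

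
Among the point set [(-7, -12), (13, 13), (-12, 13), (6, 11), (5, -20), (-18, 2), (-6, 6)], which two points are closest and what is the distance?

Computing all pairwise distances among 7 points:

d((-7, -12), (13, 13)) = 32.0156
d((-7, -12), (-12, 13)) = 25.4951
d((-7, -12), (6, 11)) = 26.4197
d((-7, -12), (5, -20)) = 14.4222
d((-7, -12), (-18, 2)) = 17.8045
d((-7, -12), (-6, 6)) = 18.0278
d((13, 13), (-12, 13)) = 25.0
d((13, 13), (6, 11)) = 7.2801 <-- minimum
d((13, 13), (5, -20)) = 33.9559
d((13, 13), (-18, 2)) = 32.8938
d((13, 13), (-6, 6)) = 20.2485
d((-12, 13), (6, 11)) = 18.1108
d((-12, 13), (5, -20)) = 37.1214
d((-12, 13), (-18, 2)) = 12.53
d((-12, 13), (-6, 6)) = 9.2195
d((6, 11), (5, -20)) = 31.0161
d((6, 11), (-18, 2)) = 25.632
d((6, 11), (-6, 6)) = 13.0
d((5, -20), (-18, 2)) = 31.8277
d((5, -20), (-6, 6)) = 28.2312
d((-18, 2), (-6, 6)) = 12.6491

Closest pair: (13, 13) and (6, 11) with distance 7.2801

The closest pair is (13, 13) and (6, 11) with Euclidean distance 7.2801. For 7 points, brute-force pairwise comparison is shown above. For large n, the divide-and-conquer algorithm (sort by x, recurse on halves, check the dividing strip) achieves O(n log n).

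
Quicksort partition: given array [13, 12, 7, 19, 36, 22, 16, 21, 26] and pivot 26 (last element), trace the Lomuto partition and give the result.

Lomuto partition with pivot = 26:

Initial array: [13, 12, 7, 19, 36, 22, 16, 21, 26]

arr[0]=13 <= 26: swap with position 0, array becomes [13, 12, 7, 19, 36, 22, 16, 21, 26]
arr[1]=12 <= 26: swap with position 1, array becomes [13, 12, 7, 19, 36, 22, 16, 21, 26]
arr[2]=7 <= 26: swap with position 2, array becomes [13, 12, 7, 19, 36, 22, 16, 21, 26]
arr[3]=19 <= 26: swap with position 3, array becomes [13, 12, 7, 19, 36, 22, 16, 21, 26]
arr[4]=36 > 26: no swap
arr[5]=22 <= 26: swap with position 4, array becomes [13, 12, 7, 19, 22, 36, 16, 21, 26]
arr[6]=16 <= 26: swap with position 5, array becomes [13, 12, 7, 19, 22, 16, 36, 21, 26]
arr[7]=21 <= 26: swap with position 6, array becomes [13, 12, 7, 19, 22, 16, 21, 36, 26]

Place pivot at position 7: [13, 12, 7, 19, 22, 16, 21, 26, 36]
Pivot position: 7

After partitioning with pivot 26, the array becomes [13, 12, 7, 19, 22, 16, 21, 26, 36]. The pivot is placed at index 7. All elements to the left of the pivot are <= 26, and all elements to the right are > 26.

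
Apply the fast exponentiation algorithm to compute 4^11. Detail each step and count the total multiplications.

Computing 4^11 by squaring (build up from 4^1; each line after the first costs one multiplication):

4^1 = 4
4^2 = (4^1)^2 = 4^2 = 16
4^4 = (4^2)^2 = 16^2 = 256
4^5 = 4 * 4^4 = 4 * 256 = 1024
4^10 = (4^5)^2 = 1024^2 = 1048576
4^11 = 4 * 4^10 = 4 * 1048576 = 4194304

Result: 4194304
Multiplications needed: 5 (5 lines after 4^1)

4^11 = 4194304. Using exponentiation by squaring, this requires 5 multiplications. The key idea: if the exponent is even, square the half-power; if odd, multiply by the base once.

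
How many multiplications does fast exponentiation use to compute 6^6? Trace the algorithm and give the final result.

Computing 6^6 by squaring (build up from 6^1; each line after the first costs one multiplication):

6^1 = 6
6^2 = (6^1)^2 = 6^2 = 36
6^3 = 6 * 6^2 = 6 * 36 = 216
6^6 = (6^3)^2 = 216^2 = 46656

Result: 46656
Multiplications needed: 3 (3 lines after 6^1)

6^6 = 46656. Using exponentiation by squaring, this requires 3 multiplications. The key idea: if the exponent is even, square the half-power; if odd, multiply by the base once.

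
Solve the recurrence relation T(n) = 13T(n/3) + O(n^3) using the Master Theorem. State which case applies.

Master Theorem for T(n) = 13T(n/3) + O(n^3):

a = 13, b = 3, c = 3
log_b(a) = log_3(13) = 2.3347

Case 3: c = 3 > log_3(13) = 2.3347
T(n) = O(n^3) = O(n^3)

For T(n) = 13T(n/3) + O(n^3): log_3(13) = 2.3347. This is Case 3 of the Master Theorem (c > log_b(a), work dominated by root), giving O(n^3).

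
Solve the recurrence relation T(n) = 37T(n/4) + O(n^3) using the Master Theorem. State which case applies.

Master Theorem for T(n) = 37T(n/4) + O(n^3):

a = 37, b = 4, c = 3
log_b(a) = log_4(37) = 2.6047

Case 3: c = 3 > log_4(37) = 2.6047
T(n) = O(n^3) = O(n^3)

For T(n) = 37T(n/4) + O(n^3): log_4(37) = 2.6047. This is Case 3 of the Master Theorem (c > log_b(a), work dominated by root), giving O(n^3).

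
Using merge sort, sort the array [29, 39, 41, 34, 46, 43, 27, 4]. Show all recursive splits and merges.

Merge sort trace:

Split: [29, 39, 41, 34, 46, 43, 27, 4] -> [29, 39, 41, 34] and [46, 43, 27, 4]
  Split: [29, 39, 41, 34] -> [29, 39] and [41, 34]
    Split: [29, 39] -> [29] and [39]
    Merge: [29] + [39] -> [29, 39]
    Split: [41, 34] -> [41] and [34]
    Merge: [41] + [34] -> [34, 41]
  Merge: [29, 39] + [34, 41] -> [29, 34, 39, 41]
  Split: [46, 43, 27, 4] -> [46, 43] and [27, 4]
    Split: [46, 43] -> [46] and [43]
    Merge: [46] + [43] -> [43, 46]
    Split: [27, 4] -> [27] and [4]
    Merge: [27] + [4] -> [4, 27]
  Merge: [43, 46] + [4, 27] -> [4, 27, 43, 46]
Merge: [29, 34, 39, 41] + [4, 27, 43, 46] -> [4, 27, 29, 34, 39, 41, 43, 46]

Final sorted array: [4, 27, 29, 34, 39, 41, 43, 46]

The merge sort proceeds by recursively splitting the array and merging sorted halves.
After all merges, the sorted array is [4, 27, 29, 34, 39, 41, 43, 46].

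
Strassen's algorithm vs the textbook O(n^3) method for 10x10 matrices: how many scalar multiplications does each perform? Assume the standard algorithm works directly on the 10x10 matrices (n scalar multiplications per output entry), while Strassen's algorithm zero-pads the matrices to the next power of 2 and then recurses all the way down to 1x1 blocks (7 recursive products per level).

Matrix multiplication for 10x10 matrices:

Strassen's algorithm requires power-of-2 dimensions. Pad 10x10 to 16x16 (next power of 2).

Standard algorithm: 10^3 = 1000 multiplications
Strassen's algorithm: 7^(log2(16)) = 7^4 = 2401 multiplications
Difference: 1000 - 2401 = -1401 (Strassen uses MORE here due to padding overhead — for small or just-over-power-of-2 n, padding can outweigh the per-level savings)

Standard: 1000 multiplications (10^3). Strassen: 2401 multiplications (7^4, after padding to 16x16). Strassen reduces 8 recursive multiplications to 7 at each level.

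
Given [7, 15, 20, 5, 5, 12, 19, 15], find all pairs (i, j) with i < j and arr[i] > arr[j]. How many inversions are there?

Finding inversions in [7, 15, 20, 5, 5, 12, 19, 15]:

(0, 3): arr[0]=7 > arr[3]=5
(0, 4): arr[0]=7 > arr[4]=5
(1, 3): arr[1]=15 > arr[3]=5
(1, 4): arr[1]=15 > arr[4]=5
(1, 5): arr[1]=15 > arr[5]=12
(2, 3): arr[2]=20 > arr[3]=5
(2, 4): arr[2]=20 > arr[4]=5
(2, 5): arr[2]=20 > arr[5]=12
(2, 6): arr[2]=20 > arr[6]=19
(2, 7): arr[2]=20 > arr[7]=15
(6, 7): arr[6]=19 > arr[7]=15

Total inversions: 11

The array has 11 inversion(s): (0,3), (0,4), (1,3), (1,4), (1,5), (2,3), (2,4), (2,5), (2,6), (2,7), (6,7). Each pair (i,j) satisfies i < j and arr[i] > arr[j].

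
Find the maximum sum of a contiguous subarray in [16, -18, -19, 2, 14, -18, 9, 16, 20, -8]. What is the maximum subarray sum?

Using Kadane's algorithm on [16, -18, -19, 2, 14, -18, 9, 16, 20, -8]:

Scanning through the array:
Position 1 (value -18): max_ending_here = -2, max_so_far = 16
Position 2 (value -19): max_ending_here = -19, max_so_far = 16
Position 3 (value 2): max_ending_here = 2, max_so_far = 16
Position 4 (value 14): max_ending_here = 16, max_so_far = 16
Position 5 (value -18): max_ending_here = -2, max_so_far = 16
Position 6 (value 9): max_ending_here = 9, max_so_far = 16
Position 7 (value 16): max_ending_here = 25, max_so_far = 25
Position 8 (value 20): max_ending_here = 45, max_so_far = 45
Position 9 (value -8): max_ending_here = 37, max_so_far = 45

Maximum subarray: [9, 16, 20]
Maximum sum: 45

The maximum subarray is [9, 16, 20] with sum 45. This subarray runs from index 6 to index 8.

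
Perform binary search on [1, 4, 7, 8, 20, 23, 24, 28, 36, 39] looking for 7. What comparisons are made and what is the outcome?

Binary search for 7 in [1, 4, 7, 8, 20, 23, 24, 28, 36, 39]:

lo=0, hi=9, mid=4, arr[mid]=20 -> 20 > 7, search left half
lo=0, hi=3, mid=1, arr[mid]=4 -> 4 < 7, search right half
lo=2, hi=3, mid=2, arr[mid]=7 -> Found target at index 2!

Binary search finds 7 at index 2 after 3 comparisons. The search repeatedly halves the search space by comparing with the middle element.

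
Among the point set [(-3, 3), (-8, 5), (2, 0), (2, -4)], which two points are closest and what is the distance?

Computing all pairwise distances among 4 points:

d((-3, 3), (-8, 5)) = 5.3852
d((-3, 3), (2, 0)) = 5.831
d((-3, 3), (2, -4)) = 8.6023
d((-8, 5), (2, 0)) = 11.1803
d((-8, 5), (2, -4)) = 13.4536
d((2, 0), (2, -4)) = 4.0 <-- minimum

Closest pair: (2, 0) and (2, -4) with distance 4.0

The closest pair is (2, 0) and (2, -4) with Euclidean distance 4.0. For 4 points, brute-force pairwise comparison is shown above. For large n, the divide-and-conquer algorithm (sort by x, recurse on halves, check the dividing strip) achieves O(n log n).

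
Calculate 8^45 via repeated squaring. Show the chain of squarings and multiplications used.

Computing 8^45 by squaring (build up from 8^1; each line after the first costs one multiplication):

8^1 = 8
8^2 = (8^1)^2 = 8^2 = 64
8^4 = (8^2)^2 = 64^2 = 4096
8^5 = 8 * 8^4 = 8 * 4096 = 32768
8^10 = (8^5)^2 = 32768^2 = 1073741824
8^11 = 8 * 8^10 = 8 * 1073741824 = 8589934592
8^22 = (8^11)^2 = 8589934592^2 = 73786976294838206464
8^44 = (8^22)^2 = 73786976294838206464^2 = 5444517870735015415413993718908291383296
8^45 = 8 * 8^44 = 8 * 5444517870735015415413993718908291383296 = 43556142965880123323311949751266331066368

Result: 43556142965880123323311949751266331066368
Multiplications needed: 8 (8 lines after 8^1)

8^45 = 43556142965880123323311949751266331066368. Using exponentiation by squaring, this requires 8 multiplications. The key idea: if the exponent is even, square the half-power; if odd, multiply by the base once.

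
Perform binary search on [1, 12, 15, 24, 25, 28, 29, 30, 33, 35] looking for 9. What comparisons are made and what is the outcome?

Binary search for 9 in [1, 12, 15, 24, 25, 28, 29, 30, 33, 35]:

lo=0, hi=9, mid=4, arr[mid]=25 -> 25 > 9, search left half
lo=0, hi=3, mid=1, arr[mid]=12 -> 12 > 9, search left half
lo=0, hi=0, mid=0, arr[mid]=1 -> 1 < 9, search right half
lo=1 > hi=0, target 9 not found

Binary search determines that 9 is not in the array after 3 comparisons. The search space was exhausted without finding the target.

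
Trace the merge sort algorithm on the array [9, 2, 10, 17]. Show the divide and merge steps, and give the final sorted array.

Merge sort trace:

Split: [9, 2, 10, 17] -> [9, 2] and [10, 17]
  Split: [9, 2] -> [9] and [2]
  Merge: [9] + [2] -> [2, 9]
  Split: [10, 17] -> [10] and [17]
  Merge: [10] + [17] -> [10, 17]
Merge: [2, 9] + [10, 17] -> [2, 9, 10, 17]

Final sorted array: [2, 9, 10, 17]

The merge sort proceeds by recursively splitting the array and merging sorted halves.
After all merges, the sorted array is [2, 9, 10, 17].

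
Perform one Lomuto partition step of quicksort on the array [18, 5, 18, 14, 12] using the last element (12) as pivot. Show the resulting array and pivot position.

Lomuto partition with pivot = 12:

Initial array: [18, 5, 18, 14, 12]

arr[0]=18 > 12: no swap
arr[1]=5 <= 12: swap with position 0, array becomes [5, 18, 18, 14, 12]
arr[2]=18 > 12: no swap
arr[3]=14 > 12: no swap

Place pivot at position 1: [5, 12, 18, 14, 18]
Pivot position: 1

After partitioning with pivot 12, the array becomes [5, 12, 18, 14, 18]. The pivot is placed at index 1. All elements to the left of the pivot are <= 12, and all elements to the right are > 12.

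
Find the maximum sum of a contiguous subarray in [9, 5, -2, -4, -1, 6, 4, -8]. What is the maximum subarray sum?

Using Kadane's algorithm on [9, 5, -2, -4, -1, 6, 4, -8]:

Scanning through the array:
Position 1 (value 5): max_ending_here = 14, max_so_far = 14
Position 2 (value -2): max_ending_here = 12, max_so_far = 14
Position 3 (value -4): max_ending_here = 8, max_so_far = 14
Position 4 (value -1): max_ending_here = 7, max_so_far = 14
Position 5 (value 6): max_ending_here = 13, max_so_far = 14
Position 6 (value 4): max_ending_here = 17, max_so_far = 17
Position 7 (value -8): max_ending_here = 9, max_so_far = 17

Maximum subarray: [9, 5, -2, -4, -1, 6, 4]
Maximum sum: 17

The maximum subarray is [9, 5, -2, -4, -1, 6, 4] with sum 17. This subarray runs from index 0 to index 6.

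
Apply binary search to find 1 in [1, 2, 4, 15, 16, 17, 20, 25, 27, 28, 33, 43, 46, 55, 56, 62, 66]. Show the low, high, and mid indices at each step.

Binary search for 1 in [1, 2, 4, 15, 16, 17, 20, 25, 27, 28, 33, 43, 46, 55, 56, 62, 66]:

lo=0, hi=16, mid=8, arr[mid]=27 -> 27 > 1, search left half
lo=0, hi=7, mid=3, arr[mid]=15 -> 15 > 1, search left half
lo=0, hi=2, mid=1, arr[mid]=2 -> 2 > 1, search left half
lo=0, hi=0, mid=0, arr[mid]=1 -> Found target at index 0!

Binary search finds 1 at index 0 after 4 comparisons. The search repeatedly halves the search space by comparing with the middle element.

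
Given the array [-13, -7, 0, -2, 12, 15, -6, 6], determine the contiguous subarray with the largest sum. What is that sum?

Using Kadane's algorithm on [-13, -7, 0, -2, 12, 15, -6, 6]:

Scanning through the array:
Position 1 (value -7): max_ending_here = -7, max_so_far = -7
Position 2 (value 0): max_ending_here = 0, max_so_far = 0
Position 3 (value -2): max_ending_here = -2, max_so_far = 0
Position 4 (value 12): max_ending_here = 12, max_so_far = 12
Position 5 (value 15): max_ending_here = 27, max_so_far = 27
Position 6 (value -6): max_ending_here = 21, max_so_far = 27
Position 7 (value 6): max_ending_here = 27, max_so_far = 27

Maximum subarray: [12, 15]
Maximum sum: 27

The maximum subarray is [12, 15] with sum 27. This subarray runs from index 4 to index 5.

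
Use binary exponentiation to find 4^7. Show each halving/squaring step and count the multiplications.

Computing 4^7 by squaring (build up from 4^1; each line after the first costs one multiplication):

4^1 = 4
4^2 = (4^1)^2 = 4^2 = 16
4^3 = 4 * 4^2 = 4 * 16 = 64
4^6 = (4^3)^2 = 64^2 = 4096
4^7 = 4 * 4^6 = 4 * 4096 = 16384

Result: 16384
Multiplications needed: 4 (4 lines after 4^1)

4^7 = 16384. Using exponentiation by squaring, this requires 4 multiplications. The key idea: if the exponent is even, square the half-power; if odd, multiply by the base once.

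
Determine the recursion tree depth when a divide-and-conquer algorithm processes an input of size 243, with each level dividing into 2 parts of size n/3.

For divide and conquer with division factor 3:

Problem sizes at each level:
Level 0: 243
Level 1: 81
Level 2: 27
Level 3: 9
Level 4: 3
Level 5: 1

The root is level 0 and the size-1 base case is level 5 (the tree spans levels 0 through 5, i.e. 6 levels counting the root), so the depth is the number of divisions: log_3(243) = 5

The recursion tree depth is log_3(243) = 5. At each level, the problem size is divided by 3, so it takes 5 divisions to reduce to a base case of size 1. The algorithm makes 2 recursive calls at each level.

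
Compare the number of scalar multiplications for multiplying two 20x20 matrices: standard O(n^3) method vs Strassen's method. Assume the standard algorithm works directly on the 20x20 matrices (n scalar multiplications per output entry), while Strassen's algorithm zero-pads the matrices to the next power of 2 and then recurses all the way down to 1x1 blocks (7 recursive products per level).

Matrix multiplication for 20x20 matrices:

Strassen's algorithm requires power-of-2 dimensions. Pad 20x20 to 32x32 (next power of 2).

Standard algorithm: 20^3 = 8000 multiplications
Strassen's algorithm: 7^(log2(32)) = 7^5 = 16807 multiplications
Difference: 8000 - 16807 = -8807 (Strassen uses MORE here due to padding overhead — for small or just-over-power-of-2 n, padding can outweigh the per-level savings)

Standard: 8000 multiplications (20^3). Strassen: 16807 multiplications (7^5, after padding to 32x32). Strassen reduces 8 recursive multiplications to 7 at each level.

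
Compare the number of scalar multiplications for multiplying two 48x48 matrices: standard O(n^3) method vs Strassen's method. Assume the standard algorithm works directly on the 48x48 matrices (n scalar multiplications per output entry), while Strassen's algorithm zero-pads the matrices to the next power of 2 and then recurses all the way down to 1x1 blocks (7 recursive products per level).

Matrix multiplication for 48x48 matrices:

Strassen's algorithm requires power-of-2 dimensions. Pad 48x48 to 64x64 (next power of 2).

Standard algorithm: 48^3 = 110592 multiplications
Strassen's algorithm: 7^(log2(64)) = 7^6 = 117649 multiplications
Difference: 110592 - 117649 = -7057 (Strassen uses MORE here due to padding overhead — for small or just-over-power-of-2 n, padding can outweigh the per-level savings)

Standard: 110592 multiplications (48^3). Strassen: 117649 multiplications (7^6, after padding to 64x64). Strassen reduces 8 recursive multiplications to 7 at each level.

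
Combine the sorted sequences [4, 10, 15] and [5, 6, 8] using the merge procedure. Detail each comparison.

Merging process:

Compare 4 vs 5: take 4 from left. Merged: [4]
Compare 10 vs 5: take 5 from right. Merged: [4, 5]
Compare 10 vs 6: take 6 from right. Merged: [4, 5, 6]
Compare 10 vs 8: take 8 from right. Merged: [4, 5, 6, 8]
Append remaining from left: [10, 15]. Merged: [4, 5, 6, 8, 10, 15]

Final merged array: [4, 5, 6, 8, 10, 15]
Total comparisons: 4

The merged array is [4, 5, 6, 8, 10, 15], requiring 4 comparisons. The merge step runs in O(n) time where n is the total number of elements.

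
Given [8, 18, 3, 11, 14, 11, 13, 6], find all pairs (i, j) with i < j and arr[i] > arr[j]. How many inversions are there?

Finding inversions in [8, 18, 3, 11, 14, 11, 13, 6]:

(0, 2): arr[0]=8 > arr[2]=3
(0, 7): arr[0]=8 > arr[7]=6
(1, 2): arr[1]=18 > arr[2]=3
(1, 3): arr[1]=18 > arr[3]=11
(1, 4): arr[1]=18 > arr[4]=14
(1, 5): arr[1]=18 > arr[5]=11
(1, 6): arr[1]=18 > arr[6]=13
(1, 7): arr[1]=18 > arr[7]=6
(3, 7): arr[3]=11 > arr[7]=6
(4, 5): arr[4]=14 > arr[5]=11
(4, 6): arr[4]=14 > arr[6]=13
(4, 7): arr[4]=14 > arr[7]=6
(5, 7): arr[5]=11 > arr[7]=6
(6, 7): arr[6]=13 > arr[7]=6

Total inversions: 14

The array has 14 inversion(s): (0,2), (0,7), (1,2), (1,3), (1,4), (1,5), (1,6), (1,7), (3,7), (4,5), (4,6), (4,7), (5,7), (6,7). Each pair (i,j) satisfies i < j and arr[i] > arr[j].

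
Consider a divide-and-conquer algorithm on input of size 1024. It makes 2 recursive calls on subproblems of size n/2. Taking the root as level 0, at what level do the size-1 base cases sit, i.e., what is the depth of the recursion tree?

For divide and conquer with division factor 2:

Problem sizes at each level:
Level 0: 1024
Level 1: 512
Level 2: 256
Level 3: 128
Level 4: 64
Level 5: 32
Level 6: 16
Level 7: 8
Level 8: 4
Level 9: 2
Level 10: 1

The root is level 0 and the size-1 base case is level 10 (the tree spans levels 0 through 10, i.e. 11 levels counting the root), so the depth is the number of divisions: log_2(1024) = 10

The recursion tree depth is log_2(1024) = 10. At each level, the problem size is divided by 2, so it takes 10 divisions to reduce to a base case of size 1. The algorithm makes 2 recursive calls at each level.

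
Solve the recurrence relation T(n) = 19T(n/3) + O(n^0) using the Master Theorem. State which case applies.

Master Theorem for T(n) = 19T(n/3) + O(n^0):

a = 19, b = 3, c = 0
log_b(a) = log_3(19) = 2.6801

Case 1: c = 0 < log_3(19) = 2.6801
T(n) = O(n^(log_3 19))

For T(n) = 19T(n/3) + O(n^0): log_3(19) = 2.6801. This is Case 1 of the Master Theorem (c < log_b(a), work dominated by leaves), giving O(n^(log_3 19)).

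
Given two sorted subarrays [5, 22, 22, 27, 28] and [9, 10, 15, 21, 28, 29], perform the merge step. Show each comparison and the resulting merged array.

Merging process:

Compare 5 vs 9: take 5 from left. Merged: [5]
Compare 22 vs 9: take 9 from right. Merged: [5, 9]
Compare 22 vs 10: take 10 from right. Merged: [5, 9, 10]
Compare 22 vs 15: take 15 from right. Merged: [5, 9, 10, 15]
Compare 22 vs 21: take 21 from right. Merged: [5, 9, 10, 15, 21]
Compare 22 vs 28: take 22 from left. Merged: [5, 9, 10, 15, 21, 22]
Compare 22 vs 28: take 22 from left. Merged: [5, 9, 10, 15, 21, 22, 22]
Compare 27 vs 28: take 27 from left. Merged: [5, 9, 10, 15, 21, 22, 22, 27]
Compare 28 vs 28: take 28 from left. Merged: [5, 9, 10, 15, 21, 22, 22, 27, 28]
Append remaining from right: [28, 29]. Merged: [5, 9, 10, 15, 21, 22, 22, 27, 28, 28, 29]

Final merged array: [5, 9, 10, 15, 21, 22, 22, 27, 28, 28, 29]
Total comparisons: 9

The merged array is [5, 9, 10, 15, 21, 22, 22, 27, 28, 28, 29], requiring 9 comparisons. The merge step runs in O(n) time where n is the total number of elements.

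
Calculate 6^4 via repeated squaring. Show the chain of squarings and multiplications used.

Computing 6^4 by squaring (build up from 6^1; each line after the first costs one multiplication):

6^1 = 6
6^2 = (6^1)^2 = 6^2 = 36
6^4 = (6^2)^2 = 36^2 = 1296

Result: 1296
Multiplications needed: 2 (2 lines after 6^1)

6^4 = 1296. Using exponentiation by squaring, this requires 2 multiplications. The key idea: if the exponent is even, square the half-power; if odd, multiply by the base once.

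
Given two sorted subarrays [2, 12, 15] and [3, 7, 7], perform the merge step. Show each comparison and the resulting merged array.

Merging process:

Compare 2 vs 3: take 2 from left. Merged: [2]
Compare 12 vs 3: take 3 from right. Merged: [2, 3]
Compare 12 vs 7: take 7 from right. Merged: [2, 3, 7]
Compare 12 vs 7: take 7 from right. Merged: [2, 3, 7, 7]
Append remaining from left: [12, 15]. Merged: [2, 3, 7, 7, 12, 15]

Final merged array: [2, 3, 7, 7, 12, 15]
Total comparisons: 4

The merged array is [2, 3, 7, 7, 12, 15], requiring 4 comparisons. The merge step runs in O(n) time where n is the total number of elements.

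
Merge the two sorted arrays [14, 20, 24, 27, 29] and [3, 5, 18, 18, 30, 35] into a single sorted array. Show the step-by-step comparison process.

Merging process:

Compare 14 vs 3: take 3 from right. Merged: [3]
Compare 14 vs 5: take 5 from right. Merged: [3, 5]
Compare 14 vs 18: take 14 from left. Merged: [3, 5, 14]
Compare 20 vs 18: take 18 from right. Merged: [3, 5, 14, 18]
Compare 20 vs 18: take 18 from right. Merged: [3, 5, 14, 18, 18]
Compare 20 vs 30: take 20 from left. Merged: [3, 5, 14, 18, 18, 20]
Compare 24 vs 30: take 24 from left. Merged: [3, 5, 14, 18, 18, 20, 24]
Compare 27 vs 30: take 27 from left. Merged: [3, 5, 14, 18, 18, 20, 24, 27]
Compare 29 vs 30: take 29 from left. Merged: [3, 5, 14, 18, 18, 20, 24, 27, 29]
Append remaining from right: [30, 35]. Merged: [3, 5, 14, 18, 18, 20, 24, 27, 29, 30, 35]

Final merged array: [3, 5, 14, 18, 18, 20, 24, 27, 29, 30, 35]
Total comparisons: 9

The merged array is [3, 5, 14, 18, 18, 20, 24, 27, 29, 30, 35], requiring 9 comparisons. The merge step runs in O(n) time where n is the total number of elements.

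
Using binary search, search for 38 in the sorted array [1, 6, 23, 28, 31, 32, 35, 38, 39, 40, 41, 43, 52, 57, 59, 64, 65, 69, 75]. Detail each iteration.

Binary search for 38 in [1, 6, 23, 28, 31, 32, 35, 38, 39, 40, 41, 43, 52, 57, 59, 64, 65, 69, 75]:

lo=0, hi=18, mid=9, arr[mid]=40 -> 40 > 38, search left half
lo=0, hi=8, mid=4, arr[mid]=31 -> 31 < 38, search right half
lo=5, hi=8, mid=6, arr[mid]=35 -> 35 < 38, search right half
lo=7, hi=8, mid=7, arr[mid]=38 -> Found target at index 7!

Binary search finds 38 at index 7 after 4 comparisons. The search repeatedly halves the search space by comparing with the middle element.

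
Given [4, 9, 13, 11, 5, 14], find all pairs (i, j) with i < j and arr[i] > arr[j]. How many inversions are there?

Finding inversions in [4, 9, 13, 11, 5, 14]:

(1, 4): arr[1]=9 > arr[4]=5
(2, 3): arr[2]=13 > arr[3]=11
(2, 4): arr[2]=13 > arr[4]=5
(3, 4): arr[3]=11 > arr[4]=5

Total inversions: 4

The array has 4 inversion(s): (1,4), (2,3), (2,4), (3,4). Each pair (i,j) satisfies i < j and arr[i] > arr[j].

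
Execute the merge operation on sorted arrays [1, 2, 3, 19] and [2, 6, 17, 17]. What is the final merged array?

Merging process:

Compare 1 vs 2: take 1 from left. Merged: [1]
Compare 2 vs 2: take 2 from left. Merged: [1, 2]
Compare 3 vs 2: take 2 from right. Merged: [1, 2, 2]
Compare 3 vs 6: take 3 from left. Merged: [1, 2, 2, 3]
Compare 19 vs 6: take 6 from right. Merged: [1, 2, 2, 3, 6]
Compare 19 vs 17: take 17 from right. Merged: [1, 2, 2, 3, 6, 17]
Compare 19 vs 17: take 17 from right. Merged: [1, 2, 2, 3, 6, 17, 17]
Append remaining from left: [19]. Merged: [1, 2, 2, 3, 6, 17, 17, 19]

Final merged array: [1, 2, 2, 3, 6, 17, 17, 19]
Total comparisons: 7

The merged array is [1, 2, 2, 3, 6, 17, 17, 19], requiring 7 comparisons. The merge step runs in O(n) time where n is the total number of elements.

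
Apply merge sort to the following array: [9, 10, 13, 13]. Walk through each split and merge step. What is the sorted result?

Merge sort trace:

Split: [9, 10, 13, 13] -> [9, 10] and [13, 13]
  Split: [9, 10] -> [9] and [10]
  Merge: [9] + [10] -> [9, 10]
  Split: [13, 13] -> [13] and [13]
  Merge: [13] + [13] -> [13, 13]
Merge: [9, 10] + [13, 13] -> [9, 10, 13, 13]

Final sorted array: [9, 10, 13, 13]

The merge sort proceeds by recursively splitting the array and merging sorted halves.
After all merges, the sorted array is [9, 10, 13, 13].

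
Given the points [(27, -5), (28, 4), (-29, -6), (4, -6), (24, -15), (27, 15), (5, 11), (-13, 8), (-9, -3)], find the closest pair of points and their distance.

Computing all pairwise distances among 9 points:

d((27, -5), (28, 4)) = 9.0554 <-- minimum
d((27, -5), (-29, -6)) = 56.0089
d((27, -5), (4, -6)) = 23.0217
d((27, -5), (24, -15)) = 10.4403
d((27, -5), (27, 15)) = 20.0
d((27, -5), (5, 11)) = 27.2029
d((27, -5), (-13, 8)) = 42.0595
d((27, -5), (-9, -3)) = 36.0555
d((28, 4), (-29, -6)) = 57.8705
d((28, 4), (4, -6)) = 26.0
d((28, 4), (24, -15)) = 19.4165
d((28, 4), (27, 15)) = 11.0454
d((28, 4), (5, 11)) = 24.0416
d((28, 4), (-13, 8)) = 41.1947
d((28, 4), (-9, -3)) = 37.6563
d((-29, -6), (4, -6)) = 33.0
d((-29, -6), (24, -15)) = 53.7587
d((-29, -6), (27, 15)) = 59.808
d((-29, -6), (5, 11)) = 38.0132
d((-29, -6), (-13, 8)) = 21.2603
d((-29, -6), (-9, -3)) = 20.2237
d((4, -6), (24, -15)) = 21.9317
d((4, -6), (27, 15)) = 31.1448
d((4, -6), (5, 11)) = 17.0294
d((4, -6), (-13, 8)) = 22.0227
d((4, -6), (-9, -3)) = 13.3417
d((24, -15), (27, 15)) = 30.1496
d((24, -15), (5, 11)) = 32.2025
d((24, -15), (-13, 8)) = 43.566
d((24, -15), (-9, -3)) = 35.1141
d((27, 15), (5, 11)) = 22.3607
d((27, 15), (-13, 8)) = 40.6079
d((27, 15), (-9, -3)) = 40.2492
d((5, 11), (-13, 8)) = 18.2483
d((5, 11), (-9, -3)) = 19.799
d((-13, 8), (-9, -3)) = 11.7047

Closest pair: (27, -5) and (28, 4) with distance 9.0554

The closest pair is (27, -5) and (28, 4) with Euclidean distance 9.0554. For 9 points, brute-force pairwise comparison is shown above. For large n, the divide-and-conquer algorithm (sort by x, recurse on halves, check the dividing strip) achieves O(n log n).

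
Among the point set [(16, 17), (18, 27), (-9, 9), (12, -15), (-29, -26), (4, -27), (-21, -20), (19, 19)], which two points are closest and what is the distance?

Computing all pairwise distances among 8 points:

d((16, 17), (18, 27)) = 10.198
d((16, 17), (-9, 9)) = 26.2488
d((16, 17), (12, -15)) = 32.249
d((16, 17), (-29, -26)) = 62.2415
d((16, 17), (4, -27)) = 45.607
d((16, 17), (-21, -20)) = 52.3259
d((16, 17), (19, 19)) = 3.6056 <-- minimum
d((18, 27), (-9, 9)) = 32.45
d((18, 27), (12, -15)) = 42.4264
d((18, 27), (-29, -26)) = 70.8378
d((18, 27), (4, -27)) = 55.7853
d((18, 27), (-21, -20)) = 61.0737
d((18, 27), (19, 19)) = 8.0623
d((-9, 9), (12, -15)) = 31.8904
d((-9, 9), (-29, -26)) = 40.3113
d((-9, 9), (4, -27)) = 38.2753
d((-9, 9), (-21, -20)) = 31.3847
d((-9, 9), (19, 19)) = 29.7321
d((12, -15), (-29, -26)) = 42.45
d((12, -15), (4, -27)) = 14.4222
d((12, -15), (-21, -20)) = 33.3766
d((12, -15), (19, 19)) = 34.7131
d((-29, -26), (4, -27)) = 33.0151
d((-29, -26), (-21, -20)) = 10.0
d((-29, -26), (19, 19)) = 65.7951
d((4, -27), (-21, -20)) = 25.9615
d((4, -27), (19, 19)) = 48.3839
d((-21, -20), (19, 19)) = 55.8659

Closest pair: (16, 17) and (19, 19) with distance 3.6056

The closest pair is (16, 17) and (19, 19) with Euclidean distance 3.6056. For 8 points, brute-force pairwise comparison is shown above. For large n, the divide-and-conquer algorithm (sort by x, recurse on halves, check the dividing strip) achieves O(n log n).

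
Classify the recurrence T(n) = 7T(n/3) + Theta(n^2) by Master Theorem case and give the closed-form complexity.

Master Theorem for T(n) = 7T(n/3) + O(n^2):

a = 7, b = 3, c = 2
log_b(a) = log_3(7) = 1.7712

Case 3: c = 2 > log_3(7) = 1.7712
T(n) = O(n^2) = O(n^2)

For T(n) = 7T(n/3) + O(n^2): log_3(7) = 1.7712. This is Case 3 of the Master Theorem (c > log_b(a), work dominated by root), giving O(n^2).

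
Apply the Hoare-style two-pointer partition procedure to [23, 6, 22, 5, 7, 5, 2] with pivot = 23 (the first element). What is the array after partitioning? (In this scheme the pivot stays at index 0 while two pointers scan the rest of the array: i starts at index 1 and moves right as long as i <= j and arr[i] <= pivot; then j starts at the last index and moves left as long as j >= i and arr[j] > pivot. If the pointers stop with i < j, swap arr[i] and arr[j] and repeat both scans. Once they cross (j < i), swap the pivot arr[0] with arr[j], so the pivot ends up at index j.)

Hoare-style two-pointer partition with pivot = 23:

Initial array: [23, 6, 22, 5, 7, 5, 2]

Pointers start at i = 1, j = 6.
i ends at 7, j ends at 6: the pointers have crossed (j < i), so scanning stops.

Swap pivot arr[0] with arr[6] to place pivot at position 6: [2, 6, 22, 5, 7, 5, 23]
Pivot position: 6

After partitioning with pivot 23, the array becomes [2, 6, 22, 5, 7, 5, 23]. The pivot is placed at index 6. All elements to the left of the pivot are <= 23, and all elements to the right are > 23.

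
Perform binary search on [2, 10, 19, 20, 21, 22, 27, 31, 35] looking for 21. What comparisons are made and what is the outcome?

Binary search for 21 in [2, 10, 19, 20, 21, 22, 27, 31, 35]:

lo=0, hi=8, mid=4, arr[mid]=21 -> Found target at index 4!

Binary search finds 21 at index 4 after 1 comparisons. The search repeatedly halves the search space by comparing with the middle element.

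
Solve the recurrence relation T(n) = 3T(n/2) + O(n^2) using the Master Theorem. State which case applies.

Master Theorem for T(n) = 3T(n/2) + O(n^2):

a = 3, b = 2, c = 2
log_b(a) = log_2(3) = 1.5850

Case 3: c = 2 > log_2(3) = 1.5850
T(n) = O(n^2) = O(n^2)

For T(n) = 3T(n/2) + O(n^2): log_2(3) = 1.5850. This is Case 3 of the Master Theorem (c > log_b(a), work dominated by root), giving O(n^2).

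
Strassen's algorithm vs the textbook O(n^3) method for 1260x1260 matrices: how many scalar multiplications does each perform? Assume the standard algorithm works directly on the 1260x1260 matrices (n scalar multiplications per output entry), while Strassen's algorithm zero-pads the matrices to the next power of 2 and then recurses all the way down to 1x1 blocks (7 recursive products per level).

Matrix multiplication for 1260x1260 matrices:

Strassen's algorithm requires power-of-2 dimensions. Pad 1260x1260 to 2048x2048 (next power of 2).

Standard algorithm: 1260^3 = 2000376000 multiplications
Strassen's algorithm: 7^(log2(2048)) = 7^11 = 1977326743 multiplications
Savings: 2000376000 - 1977326743 = 23049257 multiplications

Standard: 2000376000 multiplications (1260^3). Strassen: 1977326743 multiplications (7^11, after padding to 2048x2048). Strassen reduces 8 recursive multiplications to 7 at each level.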